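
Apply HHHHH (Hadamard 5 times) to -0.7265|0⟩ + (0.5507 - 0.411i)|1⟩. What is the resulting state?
(-0.1243 - 0.2906i)|0⟩ + (-0.9031 + 0.2906i)|1⟩

H² = I, so H^5 = H: a single Hadamard. With (a, b) = (-0.7265, (0.5507 - 0.411i)), H gives ((a + b)/√2, (a − b)/√2) = ((-0.1243 - 0.2906i), (-0.9031 + 0.2906i)).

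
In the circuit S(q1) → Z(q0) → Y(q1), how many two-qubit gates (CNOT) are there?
0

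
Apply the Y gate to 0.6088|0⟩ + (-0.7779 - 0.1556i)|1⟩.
(-0.1556 + 0.7779i)|0⟩ + 0.6088i|1⟩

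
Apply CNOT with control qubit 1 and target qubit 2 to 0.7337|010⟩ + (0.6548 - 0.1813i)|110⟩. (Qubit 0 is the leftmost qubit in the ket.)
0.7337|011⟩ + (0.6548 - 0.1813i)|111⟩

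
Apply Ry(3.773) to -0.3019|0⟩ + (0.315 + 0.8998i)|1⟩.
(-0.2057 - 0.8553i)|0⟩ + (-0.3848 - 0.2794i)|1⟩

Ry(3.773) = [[cos(θ/2), −sin(θ/2)], [sin(θ/2), cos(θ/2)]]; θ = 3.773, cos(θ/2) ≈ -0.310485, sin(θ/2) ≈ 0.950578.
With a = amp(|0⟩) = -0.3019 and b = amp(|1⟩) = (0.315 + 0.8998i):
new amp(|0⟩) = (-0.310485)·a + (-0.950578)·b = (-0.2057 - 0.8553i)
new amp(|1⟩) = (0.950578)·a + (-0.310485)·b = (-0.3848 - 0.2794i)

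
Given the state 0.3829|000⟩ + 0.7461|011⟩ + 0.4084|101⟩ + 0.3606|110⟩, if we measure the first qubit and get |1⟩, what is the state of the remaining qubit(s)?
0.7496|01⟩ + 0.6619|10⟩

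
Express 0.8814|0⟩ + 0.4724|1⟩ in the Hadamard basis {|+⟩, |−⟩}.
0.9573|+⟩ + 0.2892|−⟩

With |ψ⟩ = α|0⟩ + β|1⟩, the Hadamard-basis coefficients are ⟨+|ψ⟩ = (α + β)/√2 and ⟨−|ψ⟩ = (α − β)/√2.
Here α = 0.8814, β = 0.4724: (α + β)/√2 = 0.9573, (α − β)/√2 = 0.2892.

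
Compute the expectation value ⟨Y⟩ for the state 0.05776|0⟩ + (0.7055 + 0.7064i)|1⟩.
0.0816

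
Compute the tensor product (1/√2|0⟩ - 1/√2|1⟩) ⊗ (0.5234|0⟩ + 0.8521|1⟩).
0.3701|00⟩ + 0.6025|01⟩ - 0.3701|10⟩ - 0.6025|11⟩

amp(|b₁b₂…⟩) = product of the factor amplitudes for bits b₁, b₂, …; only kets whose every factor amplitude is nonzero survive.
|00⟩: (1/√2)(0.5234) = 0.3701
|01⟩: (1/√2)(0.8521) = 0.6025
|10⟩: (-1/√2)(0.5234) = -0.3701
|11⟩: (-1/√2)(0.8521) = -0.6025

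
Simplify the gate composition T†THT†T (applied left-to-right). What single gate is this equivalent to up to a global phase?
H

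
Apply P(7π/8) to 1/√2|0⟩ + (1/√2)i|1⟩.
1/√2|0⟩ + (-0.2706 - 0.6533i)|1⟩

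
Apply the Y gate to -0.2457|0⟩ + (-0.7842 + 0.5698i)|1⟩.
(0.5698 + 0.7842i)|0⟩ - 0.2457i|1⟩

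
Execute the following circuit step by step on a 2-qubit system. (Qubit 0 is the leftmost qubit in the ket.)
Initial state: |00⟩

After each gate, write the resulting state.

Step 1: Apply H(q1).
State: 1/√2|00⟩ + 1/√2|01⟩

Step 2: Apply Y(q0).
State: (1/√2)i|10⟩ + (1/√2)i|11⟩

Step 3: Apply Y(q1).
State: 1/√2|10⟩ - 1/√2|11⟩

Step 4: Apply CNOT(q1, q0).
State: -1/√2|01⟩ + 1/√2|10⟩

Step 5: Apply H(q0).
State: 1/2|00⟩ - 1/2|01⟩ - 1/2|10⟩ - 1/2|11⟩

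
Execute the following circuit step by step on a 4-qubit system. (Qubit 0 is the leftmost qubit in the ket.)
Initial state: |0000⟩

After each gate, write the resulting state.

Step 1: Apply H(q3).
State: 1/√2|0000⟩ + 1/√2|0001⟩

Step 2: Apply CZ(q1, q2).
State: 1/√2|0000⟩ + 1/√2|0001⟩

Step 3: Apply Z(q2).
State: 1/√2|0000⟩ + 1/√2|0001⟩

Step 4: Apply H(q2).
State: 1/2|0000⟩ + 1/2|0001⟩ + 1/2|0010⟩ + 1/2|0011⟩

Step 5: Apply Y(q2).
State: -(1/2)i|0000⟩ - (1/2)i|0001⟩ + (1/2)i|0010⟩ + (1/2)i|0011⟩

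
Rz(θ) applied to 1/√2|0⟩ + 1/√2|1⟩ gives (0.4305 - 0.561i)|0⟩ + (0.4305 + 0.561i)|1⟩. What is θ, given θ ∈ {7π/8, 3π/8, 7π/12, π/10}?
7π/12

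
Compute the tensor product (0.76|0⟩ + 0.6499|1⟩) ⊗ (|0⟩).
0.76|00⟩ + 0.6499|10⟩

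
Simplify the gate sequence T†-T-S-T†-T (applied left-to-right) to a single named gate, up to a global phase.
S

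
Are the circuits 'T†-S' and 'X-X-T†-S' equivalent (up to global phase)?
Yes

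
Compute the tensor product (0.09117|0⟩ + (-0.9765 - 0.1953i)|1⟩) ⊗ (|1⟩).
0.09117|01⟩ + (-0.9765 - 0.1953i)|11⟩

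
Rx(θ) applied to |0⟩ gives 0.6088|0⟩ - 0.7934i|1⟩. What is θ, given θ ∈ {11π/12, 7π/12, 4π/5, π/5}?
7π/12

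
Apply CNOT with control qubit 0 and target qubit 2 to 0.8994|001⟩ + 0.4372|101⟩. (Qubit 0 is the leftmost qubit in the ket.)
0.8994|001⟩ + 0.4372|100⟩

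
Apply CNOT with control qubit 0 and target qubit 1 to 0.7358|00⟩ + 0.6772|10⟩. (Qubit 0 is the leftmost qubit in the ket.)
0.7358|00⟩ + 0.6772|11⟩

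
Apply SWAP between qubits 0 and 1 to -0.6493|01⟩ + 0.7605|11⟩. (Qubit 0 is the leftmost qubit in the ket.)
-0.6493|10⟩ + 0.7605|11⟩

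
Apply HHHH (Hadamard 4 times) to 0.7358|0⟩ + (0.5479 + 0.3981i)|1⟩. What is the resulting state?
0.7358|0⟩ + (0.5479 + 0.3981i)|1⟩

H² = I, so an even number of Hadamards cancels: H^4 = I and the state is unchanged.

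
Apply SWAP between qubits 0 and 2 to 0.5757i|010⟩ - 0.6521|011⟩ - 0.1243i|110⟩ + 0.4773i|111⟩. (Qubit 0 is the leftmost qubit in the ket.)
0.5757i|010⟩ - 0.1243i|011⟩ - 0.6521|110⟩ + 0.4773i|111⟩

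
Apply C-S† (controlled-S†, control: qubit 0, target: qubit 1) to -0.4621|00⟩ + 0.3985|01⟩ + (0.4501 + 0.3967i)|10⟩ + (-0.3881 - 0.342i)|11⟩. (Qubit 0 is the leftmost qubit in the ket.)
-0.4621|00⟩ + 0.3985|01⟩ + (0.4501 + 0.3967i)|10⟩ + (-0.342 + 0.3881i)|11⟩

C-S† leaves the control-|0⟩ kets |00⟩, |01⟩ unchanged and applies S† to qubit 1 on the control-|1⟩ pair (|10⟩, |11⟩).
S† = [[1, 0], [0, -i]].
With a = amp(|10⟩) = (0.4501 + 0.3967i) and b = amp(|11⟩) = (-0.3881 - 0.342i):
new amp(|10⟩) = (1)·a = (0.4501 + 0.3967i)
new amp(|11⟩) = (-i)·b = (-0.342 + 0.3881i)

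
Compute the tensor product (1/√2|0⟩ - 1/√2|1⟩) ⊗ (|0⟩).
1/√2|00⟩ - 1/√2|10⟩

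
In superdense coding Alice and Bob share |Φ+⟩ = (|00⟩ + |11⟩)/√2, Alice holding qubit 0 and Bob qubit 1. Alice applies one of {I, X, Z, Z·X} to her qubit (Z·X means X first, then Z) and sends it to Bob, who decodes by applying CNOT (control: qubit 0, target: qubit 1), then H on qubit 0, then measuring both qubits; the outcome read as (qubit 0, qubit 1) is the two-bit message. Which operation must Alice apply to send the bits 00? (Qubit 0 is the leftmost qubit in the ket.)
I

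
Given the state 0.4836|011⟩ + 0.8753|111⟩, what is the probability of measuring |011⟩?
0.2339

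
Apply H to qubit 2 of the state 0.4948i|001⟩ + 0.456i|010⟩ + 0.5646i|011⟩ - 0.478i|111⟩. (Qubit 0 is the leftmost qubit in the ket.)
0.3499i|000⟩ - 0.3499i|001⟩ + 0.7217i|010⟩ - 0.07679i|011⟩ - 0.338i|110⟩ + 0.338i|111⟩

H on qubit 2 mixes each pair of kets that differ only in qubit 2: amplitudes (a, b) of (|…0…⟩, |…1…⟩) become ((a + b)/√2, (a − b)/√2). Kets absent from the input have amplitude 0.
(|000⟩, |001⟩): (a, b) = (0, 0.4948i) → (0.3499i, -0.3499i)
(|010⟩, |011⟩): (a, b) = (0.456i, 0.5646i) → (0.7217i, -0.07679i)
(|110⟩, |111⟩): (a, b) = (0, -0.478i) → (-0.338i, 0.338i)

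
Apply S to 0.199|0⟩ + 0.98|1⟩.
0.199|0⟩ + 0.98i|1⟩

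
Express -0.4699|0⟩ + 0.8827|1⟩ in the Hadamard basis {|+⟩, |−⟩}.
0.2919|+⟩ - 0.9564|−⟩

With |ψ⟩ = α|0⟩ + β|1⟩, the Hadamard-basis coefficients are ⟨+|ψ⟩ = (α + β)/√2 and ⟨−|ψ⟩ = (α − β)/√2.
Here α = -0.4699, β = 0.8827: (α + β)/√2 = 0.2919, (α − β)/√2 = -0.9564.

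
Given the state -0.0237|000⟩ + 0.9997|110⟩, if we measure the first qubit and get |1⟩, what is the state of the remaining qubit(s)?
|10⟩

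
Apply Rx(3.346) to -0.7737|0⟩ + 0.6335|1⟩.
(0.07894 - 0.6302i)|0⟩ + (-0.06463 + 0.7697i)|1⟩

Rx(3.346) = [[cos(θ/2), −i·sin(θ/2)], [−i·sin(θ/2), cos(θ/2)]]; θ = 3.346, cos(θ/2) ≈ -0.102026, sin(θ/2) ≈ 0.994782.
With a = amp(|0⟩) = -0.7737 and b = amp(|1⟩) = 0.6335:
new amp(|0⟩) = (-0.102026)·a + (-0.994782i)·b = (0.07894 - 0.6302i)
new amp(|1⟩) = (-0.994782i)·a + (-0.102026)·b = (-0.06463 + 0.7697i)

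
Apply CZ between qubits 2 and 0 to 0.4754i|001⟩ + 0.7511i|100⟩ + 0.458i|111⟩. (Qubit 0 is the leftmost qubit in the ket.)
0.4754i|001⟩ + 0.7511i|100⟩ - 0.458i|111⟩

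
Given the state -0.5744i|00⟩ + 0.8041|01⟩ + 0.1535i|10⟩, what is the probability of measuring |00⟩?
0.3299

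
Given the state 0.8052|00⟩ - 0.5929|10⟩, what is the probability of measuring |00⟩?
0.6483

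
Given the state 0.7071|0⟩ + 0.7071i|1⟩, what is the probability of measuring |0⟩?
0.5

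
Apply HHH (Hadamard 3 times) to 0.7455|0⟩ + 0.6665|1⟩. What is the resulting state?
0.9984|0⟩ + 0.05586|1⟩

H² = I, so H^3 = H: a single Hadamard. With (a, b) = (0.7455, 0.6665), H gives ((a + b)/√2, (a − b)/√2) = (0.9984, 0.05586).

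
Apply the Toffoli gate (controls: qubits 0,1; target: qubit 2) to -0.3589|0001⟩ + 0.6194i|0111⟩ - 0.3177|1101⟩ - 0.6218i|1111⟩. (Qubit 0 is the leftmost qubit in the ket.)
-0.3589|0001⟩ + 0.6194i|0111⟩ - 0.6218i|1101⟩ - 0.3177|1111⟩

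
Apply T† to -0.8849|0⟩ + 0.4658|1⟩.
-0.8849|0⟩ + (0.3294 - 0.3294i)|1⟩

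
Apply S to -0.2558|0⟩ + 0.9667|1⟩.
-0.2558|0⟩ + 0.9667i|1⟩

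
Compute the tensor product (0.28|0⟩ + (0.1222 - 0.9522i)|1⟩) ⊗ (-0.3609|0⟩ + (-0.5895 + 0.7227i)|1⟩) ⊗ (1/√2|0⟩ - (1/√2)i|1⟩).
-0.07145|000⟩ + 0.07145i|001⟩ + (-0.1167 + 0.1431i)|010⟩ + (0.1431 + 0.1167i)|011⟩ + (-0.03118 + 0.243i)|100⟩ + (0.243 + 0.03118i)|101⟩ + (0.4357 + 0.4594i)|110⟩ + (0.4594 - 0.4357i)|111⟩

amp(|b₁b₂…⟩) = product of the factor amplitudes for bits b₁, b₂, …; only kets whose every factor amplitude is nonzero survive.
|000⟩: (0.28)(-0.3609)(1/√2) = -0.07145
|001⟩: (0.28)(-0.3609)(-(1/√2)i) = 0.07145i
|010⟩: (0.28)(-0.5895 + 0.7227i)(1/√2) = (-0.1167 + 0.1431i)
|011⟩: (0.28)(-0.5895 + 0.7227i)(-(1/√2)i) = (0.1431 + 0.1167i)
|100⟩: (0.1222 - 0.9522i)(-0.3609)(1/√2) = (-0.03118 + 0.243i)
|101⟩: (0.1222 - 0.9522i)(-0.3609)(-(1/√2)i) = (0.243 + 0.03118i)
|110⟩: (0.1222 - 0.9522i)(-0.5895 + 0.7227i)(1/√2) = (0.4357 + 0.4594i)
|111⟩: (0.1222 - 0.9522i)(-0.5895 + 0.7227i)(-(1/√2)i) = (0.4594 - 0.4357i)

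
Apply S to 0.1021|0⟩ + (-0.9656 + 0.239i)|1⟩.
0.1021|0⟩ + (-0.239 - 0.9656i)|1⟩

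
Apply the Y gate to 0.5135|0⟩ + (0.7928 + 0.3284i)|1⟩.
(0.3284 - 0.7928i)|0⟩ + 0.5135i|1⟩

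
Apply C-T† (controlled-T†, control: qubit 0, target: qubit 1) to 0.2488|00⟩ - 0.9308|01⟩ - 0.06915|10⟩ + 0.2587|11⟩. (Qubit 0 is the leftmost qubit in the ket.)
0.2488|00⟩ - 0.9308|01⟩ - 0.06915|10⟩ + (0.1829 - 0.1829i)|11⟩

C-T† leaves the control-|0⟩ kets |00⟩, |01⟩ unchanged and applies T† to qubit 1 on the control-|1⟩ pair (|10⟩, |11⟩).
T† = [[1, 0], [0, (1/√2 - (1/√2)i)]].
With a = amp(|10⟩) = -0.06915 and b = amp(|11⟩) = 0.2587:
new amp(|10⟩) = (1)·a = -0.06915
new amp(|11⟩) = (1/√2 - (1/√2)i)·b = (0.1829 - 0.1829i)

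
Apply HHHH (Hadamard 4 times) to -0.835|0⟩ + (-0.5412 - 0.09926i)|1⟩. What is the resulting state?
-0.835|0⟩ + (-0.5412 - 0.09926i)|1⟩

H² = I, so an even number of Hadamards cancels: H^4 = I and the state is unchanged.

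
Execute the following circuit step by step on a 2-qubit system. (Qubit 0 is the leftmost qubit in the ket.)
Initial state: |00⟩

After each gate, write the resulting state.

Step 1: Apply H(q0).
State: 1/√2|00⟩ + 1/√2|10⟩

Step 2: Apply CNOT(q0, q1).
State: 1/√2|00⟩ + 1/√2|11⟩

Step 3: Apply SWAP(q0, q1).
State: 1/√2|00⟩ + 1/√2|11⟩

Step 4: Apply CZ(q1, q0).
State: 1/√2|00⟩ - 1/√2|11⟩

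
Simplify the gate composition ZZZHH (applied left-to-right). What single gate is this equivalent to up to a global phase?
Z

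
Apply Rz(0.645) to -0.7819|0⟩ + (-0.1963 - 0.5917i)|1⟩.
(-0.7416 + 0.2478i)|0⟩ + (0.001353 - 0.6234i)|1⟩

Rz(0.645) = [[e^(−iθ/2), 0], [0, e^(iθ/2)]] with e^(±iθ/2) = cos(θ/2) ± i·sin(θ/2); θ = 0.645, cos(θ/2) ≈ 0.948446, sin(θ/2) ≈ 0.316939.
With a = amp(|0⟩) = -0.7819 and b = amp(|1⟩) = (-0.1963 - 0.5917i):
new amp(|0⟩) = (0.948446 - 0.316939i)·a = (-0.7416 + 0.2478i)
new amp(|1⟩) = (0.948446 + 0.316939i)·b = (0.001353 - 0.6234i)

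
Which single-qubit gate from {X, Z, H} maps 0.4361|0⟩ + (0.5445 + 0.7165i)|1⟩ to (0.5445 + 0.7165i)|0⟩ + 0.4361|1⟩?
X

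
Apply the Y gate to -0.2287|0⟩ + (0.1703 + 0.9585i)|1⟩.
(0.9585 - 0.1703i)|0⟩ - 0.2287i|1⟩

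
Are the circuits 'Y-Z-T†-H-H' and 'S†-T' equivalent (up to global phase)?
No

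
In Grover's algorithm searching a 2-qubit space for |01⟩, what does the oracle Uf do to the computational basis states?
Uf|x⟩ = -|x⟩ if x = 01, else |x⟩ (phase flip on target)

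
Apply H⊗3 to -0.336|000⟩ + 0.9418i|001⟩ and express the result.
(-0.1188 + 0.333i)|000⟩ + (-0.1188 - 0.333i)|001⟩ + (-0.1188 + 0.333i)|010⟩ + (-0.1188 - 0.333i)|011⟩ + (-0.1188 + 0.333i)|100⟩ + (-0.1188 - 0.333i)|101⟩ + (-0.1188 + 0.333i)|110⟩ + (-0.1188 - 0.333i)|111⟩

H⊗3 gives amp(|y⟩) = (1/2√2) Σ_x (−1)^(x·y) amp(|x⟩), where x·y is the number of positions in which both x and y have a 1.
|000⟩: (-0.336 + 0.9418i)/(2√2) = (-0.1188 + 0.333i)
|001⟩: (-0.336 - 0.9418i)/(2√2) = (-0.1188 - 0.333i)
|010⟩: (-0.336 + 0.9418i)/(2√2) = (-0.1188 + 0.333i)
|011⟩: (-0.336 - 0.9418i)/(2√2) = (-0.1188 - 0.333i)
|100⟩: (-0.336 + 0.9418i)/(2√2) = (-0.1188 + 0.333i)
|101⟩: (-0.336 - 0.9418i)/(2√2) = (-0.1188 - 0.333i)
|110⟩: (-0.336 + 0.9418i)/(2√2) = (-0.1188 + 0.333i)
|111⟩: (-0.336 - 0.9418i)/(2√2) = (-0.1188 - 0.333i)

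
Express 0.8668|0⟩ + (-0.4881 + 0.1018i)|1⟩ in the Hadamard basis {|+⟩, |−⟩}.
(0.2678 + 0.07198i)|+⟩ + (0.9581 - 0.07198i)|−⟩

With |ψ⟩ = α|0⟩ + β|1⟩, the Hadamard-basis coefficients are ⟨+|ψ⟩ = (α + β)/√2 and ⟨−|ψ⟩ = (α − β)/√2.
Here α = 0.8668, β = (-0.4881 + 0.1018i): (α + β)/√2 = (0.2678 + 0.07198i), (α − β)/√2 = (0.9581 - 0.07198i).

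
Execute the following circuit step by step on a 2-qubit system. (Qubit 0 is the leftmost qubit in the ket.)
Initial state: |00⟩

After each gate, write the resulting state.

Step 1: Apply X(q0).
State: |10⟩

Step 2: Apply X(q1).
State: |11⟩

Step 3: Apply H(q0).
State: 1/√2|01⟩ - 1/√2|11⟩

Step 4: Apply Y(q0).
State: (1/√2)i|01⟩ + (1/√2)i|11⟩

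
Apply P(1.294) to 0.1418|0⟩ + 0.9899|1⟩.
0.1418|0⟩ + (0.2705 + 0.9522i)|1⟩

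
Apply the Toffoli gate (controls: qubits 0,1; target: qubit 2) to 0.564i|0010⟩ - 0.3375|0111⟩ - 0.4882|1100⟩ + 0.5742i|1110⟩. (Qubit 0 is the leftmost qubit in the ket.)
0.564i|0010⟩ - 0.3375|0111⟩ + 0.5742i|1100⟩ - 0.4882|1110⟩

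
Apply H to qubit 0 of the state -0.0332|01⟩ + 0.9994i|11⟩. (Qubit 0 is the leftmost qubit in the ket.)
(-0.02348 + 0.7067i)|01⟩ + (-0.02348 - 0.7067i)|11⟩

H on qubit 0 mixes each pair of kets that differ only in qubit 0: amplitudes (a, b) of (|…0…⟩, |…1…⟩) become ((a + b)/√2, (a − b)/√2). Kets absent from the input have amplitude 0.
(|01⟩, |11⟩): (a, b) = (-0.0332, 0.9994i) → ((-0.02348 + 0.7067i), (-0.02348 - 0.7067i))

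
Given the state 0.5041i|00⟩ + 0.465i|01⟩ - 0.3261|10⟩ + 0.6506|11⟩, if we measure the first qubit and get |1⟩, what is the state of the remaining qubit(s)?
-0.4481|0⟩ + 0.894|1⟩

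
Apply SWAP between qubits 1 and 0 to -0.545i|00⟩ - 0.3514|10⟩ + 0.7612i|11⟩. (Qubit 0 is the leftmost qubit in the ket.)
-0.545i|00⟩ - 0.3514|01⟩ + 0.7612i|11⟩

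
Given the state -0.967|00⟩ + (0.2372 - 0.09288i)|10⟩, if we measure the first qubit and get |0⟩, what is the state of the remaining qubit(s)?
-|0⟩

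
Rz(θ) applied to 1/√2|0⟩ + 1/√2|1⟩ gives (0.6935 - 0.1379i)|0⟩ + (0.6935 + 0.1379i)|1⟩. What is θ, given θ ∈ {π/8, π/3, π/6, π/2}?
π/8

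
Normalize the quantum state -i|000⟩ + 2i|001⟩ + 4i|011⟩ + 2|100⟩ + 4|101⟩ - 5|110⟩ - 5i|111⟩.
-0.1048i|000⟩ + 0.2097i|001⟩ + 0.4193i|011⟩ + 0.2097|100⟩ + 0.4193|101⟩ - 0.5241|110⟩ - 0.5241i|111⟩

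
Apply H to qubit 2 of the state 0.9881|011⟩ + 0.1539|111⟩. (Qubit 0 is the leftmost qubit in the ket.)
0.6987|010⟩ - 0.6987|011⟩ + 0.1088|110⟩ - 0.1088|111⟩

H on qubit 2 mixes each pair of kets that differ only in qubit 2: amplitudes (a, b) of (|…0…⟩, |…1…⟩) become ((a + b)/√2, (a − b)/√2). Kets absent from the input have amplitude 0.
(|010⟩, |011⟩): (a, b) = (0, 0.9881) → (0.6987, -0.6987)
(|110⟩, |111⟩): (a, b) = (0, 0.1539) → (0.1088, -0.1088)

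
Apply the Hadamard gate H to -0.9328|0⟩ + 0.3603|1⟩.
-0.4048|0⟩ - 0.9144|1⟩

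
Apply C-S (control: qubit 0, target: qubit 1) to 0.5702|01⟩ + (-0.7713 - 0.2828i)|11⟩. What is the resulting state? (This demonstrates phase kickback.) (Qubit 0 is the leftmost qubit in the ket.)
0.5702|01⟩ + (0.2828 - 0.7713i)|11⟩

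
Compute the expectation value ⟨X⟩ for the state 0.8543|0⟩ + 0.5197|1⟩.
0.888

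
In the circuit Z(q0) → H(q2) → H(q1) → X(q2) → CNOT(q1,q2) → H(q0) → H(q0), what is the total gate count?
7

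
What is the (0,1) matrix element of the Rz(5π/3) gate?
0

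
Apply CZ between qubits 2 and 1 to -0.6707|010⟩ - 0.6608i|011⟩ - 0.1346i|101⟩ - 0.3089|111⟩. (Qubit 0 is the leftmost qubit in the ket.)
-0.6707|010⟩ + 0.6608i|011⟩ - 0.1346i|101⟩ + 0.3089|111⟩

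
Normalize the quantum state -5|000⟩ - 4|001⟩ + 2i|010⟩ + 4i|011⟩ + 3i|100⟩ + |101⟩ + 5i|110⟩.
-0.5103|000⟩ - 1/√6|001⟩ + 0.2041i|010⟩ + (1/√6)i|011⟩ + 0.3062i|100⟩ + 0.1021|101⟩ + 0.5103i|110⟩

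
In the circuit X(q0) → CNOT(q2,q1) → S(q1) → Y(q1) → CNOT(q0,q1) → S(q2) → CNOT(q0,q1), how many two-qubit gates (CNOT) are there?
3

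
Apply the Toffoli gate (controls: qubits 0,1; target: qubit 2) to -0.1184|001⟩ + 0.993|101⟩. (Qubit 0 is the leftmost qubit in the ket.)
-0.1184|001⟩ + 0.993|101⟩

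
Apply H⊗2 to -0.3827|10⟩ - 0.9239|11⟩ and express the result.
-0.6533|00⟩ + 0.2706|01⟩ + 0.6533|10⟩ - 0.2706|11⟩

H⊗2 gives amp(|y⟩) = (1/2) Σ_x (−1)^(x·y) amp(|x⟩), where x·y is the number of positions in which both x and y have a 1.
|00⟩: (-0.3827 - 0.9239)/2 = -0.6533
|01⟩: (-0.3827 + 0.9239)/2 = 0.2706
|10⟩: (0.3827 + 0.9239)/2 = 0.6533
|11⟩: (0.3827 - 0.9239)/2 = -0.2706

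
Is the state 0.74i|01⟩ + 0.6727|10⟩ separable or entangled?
Entangled

Writing the state as a|00⟩ + b|01⟩ + c|10⟩ + d|11⟩, it is a product state iff ad − bc = 0.
Here (a, b, c, d) = (0, 0.74i, 0.6727, 0): ad − bc = (0)(0) − (0.74i)(0.6727) = -0.4978i ≠ 0, so the state is entangled.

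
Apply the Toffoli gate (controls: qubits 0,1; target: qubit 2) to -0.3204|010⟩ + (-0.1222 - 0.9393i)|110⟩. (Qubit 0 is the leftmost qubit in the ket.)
-0.3204|010⟩ + (-0.1222 - 0.9393i)|111⟩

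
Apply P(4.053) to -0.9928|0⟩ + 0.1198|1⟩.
-0.9928|0⟩ + (-0.07339 - 0.09469i)|1⟩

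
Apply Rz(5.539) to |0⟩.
(-0.9316 - 0.3636i)|0⟩

Rz(5.539) = [[e^(−iθ/2), 0], [0, e^(iθ/2)]] with e^(±iθ/2) = cos(θ/2) ± i·sin(θ/2); θ = 5.539, cos(θ/2) ≈ -0.931569, sin(θ/2) ≈ 0.363566.
With a = amp(|0⟩) = 1 and b = amp(|1⟩) = 0:
new amp(|0⟩) = (-0.931569 - 0.363566i)·a = (-0.9316 - 0.3636i)
new amp(|1⟩) = (-0.931569 + 0.363566i)·b = 0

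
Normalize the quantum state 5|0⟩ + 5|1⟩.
1/√2|0⟩ + 1/√2|1⟩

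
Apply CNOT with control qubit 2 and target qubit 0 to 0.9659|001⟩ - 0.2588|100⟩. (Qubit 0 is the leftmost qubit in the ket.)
-0.2588|100⟩ + 0.9659|101⟩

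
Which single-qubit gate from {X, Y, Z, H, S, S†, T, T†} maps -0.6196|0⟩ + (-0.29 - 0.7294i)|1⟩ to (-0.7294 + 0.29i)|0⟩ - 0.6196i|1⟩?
Y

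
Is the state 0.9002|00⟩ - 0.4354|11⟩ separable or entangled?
Entangled

Writing the state as a|00⟩ + b|01⟩ + c|10⟩ + d|11⟩, it is a product state iff ad − bc = 0.
Here (a, b, c, d) = (0.9002, 0, 0, -0.4354): ad − bc = (0.9002)(-0.4354) − (0)(0) = -0.3919 ≠ 0, so the state is entangled.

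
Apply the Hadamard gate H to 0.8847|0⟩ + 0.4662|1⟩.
0.9552|0⟩ + 0.2959|1⟩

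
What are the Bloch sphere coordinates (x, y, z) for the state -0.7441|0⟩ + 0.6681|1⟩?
(-0.9943, 0, 0.1073)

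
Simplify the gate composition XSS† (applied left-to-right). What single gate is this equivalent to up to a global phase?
X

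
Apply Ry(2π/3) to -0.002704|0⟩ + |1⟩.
-0.8674|0⟩ + 0.4977|1⟩

Ry(2π/3) = [[cos(θ/2), −sin(θ/2)], [sin(θ/2), cos(θ/2)]]; θ = 2π/3, cos(θ/2) ≈ 0.5, sin(θ/2) ≈ 0.866025.
With a = amp(|0⟩) = -0.002704 and b = amp(|1⟩) = 1:
new amp(|0⟩) = (0.5)·a + (-0.866025)·b = -0.8674
new amp(|1⟩) = (0.866025)·a + (0.5)·b = 0.4977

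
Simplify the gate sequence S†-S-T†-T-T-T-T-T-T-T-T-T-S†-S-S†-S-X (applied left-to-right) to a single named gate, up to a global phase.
X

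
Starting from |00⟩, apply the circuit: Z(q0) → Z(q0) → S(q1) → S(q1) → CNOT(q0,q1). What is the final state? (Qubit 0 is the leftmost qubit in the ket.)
|00⟩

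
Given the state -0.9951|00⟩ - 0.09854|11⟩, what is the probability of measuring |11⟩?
0.00971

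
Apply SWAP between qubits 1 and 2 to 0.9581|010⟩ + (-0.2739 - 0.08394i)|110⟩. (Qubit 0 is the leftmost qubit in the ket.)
0.9581|001⟩ + (-0.2739 - 0.08394i)|101⟩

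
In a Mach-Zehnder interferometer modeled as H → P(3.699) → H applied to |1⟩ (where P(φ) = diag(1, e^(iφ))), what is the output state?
(0.9243 + 0.2645i)|0⟩ + (0.07569 - 0.2645i)|1⟩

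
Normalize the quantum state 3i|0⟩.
i|0⟩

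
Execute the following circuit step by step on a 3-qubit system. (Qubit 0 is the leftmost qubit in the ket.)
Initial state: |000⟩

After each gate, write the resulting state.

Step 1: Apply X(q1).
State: |010⟩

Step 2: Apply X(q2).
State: |011⟩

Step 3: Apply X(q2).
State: |010⟩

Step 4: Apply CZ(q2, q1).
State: |010⟩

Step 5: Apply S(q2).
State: |010⟩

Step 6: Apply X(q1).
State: |000⟩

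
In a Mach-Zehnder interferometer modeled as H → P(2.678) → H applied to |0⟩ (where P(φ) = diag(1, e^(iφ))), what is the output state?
(0.05277 + 0.2236i)|0⟩ + (0.9472 - 0.2236i)|1⟩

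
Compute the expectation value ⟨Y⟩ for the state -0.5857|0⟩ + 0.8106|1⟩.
0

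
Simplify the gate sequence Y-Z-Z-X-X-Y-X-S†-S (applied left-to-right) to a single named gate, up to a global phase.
X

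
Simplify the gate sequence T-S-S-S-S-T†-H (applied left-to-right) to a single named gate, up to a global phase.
H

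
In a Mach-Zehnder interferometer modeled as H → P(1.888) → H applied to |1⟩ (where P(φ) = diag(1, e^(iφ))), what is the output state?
(0.656 - 0.4751i)|0⟩ + (0.344 + 0.4751i)|1⟩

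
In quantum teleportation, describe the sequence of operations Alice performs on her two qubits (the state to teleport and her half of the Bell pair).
CNOT (state → Bell), then H on state qubit, then measure both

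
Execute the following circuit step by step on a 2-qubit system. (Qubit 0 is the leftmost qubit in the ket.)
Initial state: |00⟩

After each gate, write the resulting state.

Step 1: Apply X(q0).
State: |10⟩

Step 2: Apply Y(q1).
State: i|11⟩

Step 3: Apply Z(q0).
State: -i|11⟩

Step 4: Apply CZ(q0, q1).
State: i|11⟩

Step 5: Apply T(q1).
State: (-1/√2 + (1/√2)i)|11⟩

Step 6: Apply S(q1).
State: (-1/√2 - (1/√2)i)|11⟩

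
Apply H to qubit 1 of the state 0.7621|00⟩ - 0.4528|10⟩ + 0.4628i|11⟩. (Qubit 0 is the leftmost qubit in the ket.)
0.5389|00⟩ + 0.5389|01⟩ + (-0.3202 + 0.3272i)|10⟩ + (-0.3202 - 0.3272i)|11⟩

H on qubit 1 mixes each pair of kets that differ only in qubit 1: amplitudes (a, b) of (|…0…⟩, |…1…⟩) become ((a + b)/√2, (a − b)/√2). Kets absent from the input have amplitude 0.
(|00⟩, |01⟩): (a, b) = (0.7621, 0) → (0.5389, 0.5389)
(|10⟩, |11⟩): (a, b) = (-0.4528, 0.4628i) → ((-0.3202 + 0.3272i), (-0.3202 - 0.3272i))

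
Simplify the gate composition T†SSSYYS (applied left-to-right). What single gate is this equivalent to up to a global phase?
T†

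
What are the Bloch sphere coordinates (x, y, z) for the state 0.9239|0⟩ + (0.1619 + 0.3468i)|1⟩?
(0.2992, 0.6408, 0.7071)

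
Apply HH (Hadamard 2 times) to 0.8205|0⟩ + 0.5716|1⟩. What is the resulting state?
0.8205|0⟩ + 0.5716|1⟩

H² = I, so an even number of Hadamards cancels: H^2 = I and the state is unchanged.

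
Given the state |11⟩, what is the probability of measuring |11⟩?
1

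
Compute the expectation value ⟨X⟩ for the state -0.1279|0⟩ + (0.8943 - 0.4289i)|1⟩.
-0.2288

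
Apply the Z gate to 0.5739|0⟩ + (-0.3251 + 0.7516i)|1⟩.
0.5739|0⟩ + (0.3251 - 0.7516i)|1⟩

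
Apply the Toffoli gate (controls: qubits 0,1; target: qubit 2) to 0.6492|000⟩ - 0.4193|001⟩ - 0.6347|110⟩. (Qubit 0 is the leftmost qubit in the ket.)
0.6492|000⟩ - 0.4193|001⟩ - 0.6347|111⟩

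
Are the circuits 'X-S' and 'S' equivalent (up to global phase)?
No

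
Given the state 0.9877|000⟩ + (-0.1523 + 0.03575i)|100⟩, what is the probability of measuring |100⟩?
0.02447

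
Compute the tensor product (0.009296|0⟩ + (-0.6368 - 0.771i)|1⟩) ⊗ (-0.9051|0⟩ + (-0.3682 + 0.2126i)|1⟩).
-0.008414|00⟩ + (-0.003423 + 0.001976i)|01⟩ + (0.5764 + 0.6978i)|10⟩ + (0.3984 + 0.1485i)|11⟩

amp(|b₁b₂…⟩) = product of the factor amplitudes for bits b₁, b₂, …; only kets whose every factor amplitude is nonzero survive.
|00⟩: (0.009296)(-0.9051) = -0.008414
|01⟩: (0.009296)(-0.3682 + 0.2126i) = (-0.003423 + 0.001976i)
|10⟩: (-0.6368 - 0.771i)(-0.9051) = (0.5764 + 0.6978i)
|11⟩: (-0.6368 - 0.771i)(-0.3682 + 0.2126i) = (0.3984 + 0.1485i)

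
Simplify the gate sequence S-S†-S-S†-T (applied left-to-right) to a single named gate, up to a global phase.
T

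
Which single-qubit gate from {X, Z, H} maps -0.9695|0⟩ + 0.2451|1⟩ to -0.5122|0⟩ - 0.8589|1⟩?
H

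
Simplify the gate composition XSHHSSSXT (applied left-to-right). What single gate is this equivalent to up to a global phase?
T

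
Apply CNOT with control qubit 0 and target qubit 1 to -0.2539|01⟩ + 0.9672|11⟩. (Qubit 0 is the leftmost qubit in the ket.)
-0.2539|01⟩ + 0.9672|10⟩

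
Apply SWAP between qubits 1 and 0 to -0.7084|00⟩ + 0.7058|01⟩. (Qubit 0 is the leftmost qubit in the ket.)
-0.7084|00⟩ + 0.7058|10⟩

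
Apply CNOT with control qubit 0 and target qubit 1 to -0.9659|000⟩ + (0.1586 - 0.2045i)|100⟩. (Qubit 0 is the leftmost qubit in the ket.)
-0.9659|000⟩ + (0.1586 - 0.2045i)|110⟩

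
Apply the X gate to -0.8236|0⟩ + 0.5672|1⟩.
0.5672|0⟩ - 0.8236|1⟩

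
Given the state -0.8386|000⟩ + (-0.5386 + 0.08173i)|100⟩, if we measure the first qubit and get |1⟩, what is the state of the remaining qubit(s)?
(-0.9887 + 0.15i)|00⟩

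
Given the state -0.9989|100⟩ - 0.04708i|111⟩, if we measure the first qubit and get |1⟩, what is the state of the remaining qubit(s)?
-0.9989|00⟩ - 0.04708i|11⟩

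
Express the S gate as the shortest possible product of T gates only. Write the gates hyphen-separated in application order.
T-T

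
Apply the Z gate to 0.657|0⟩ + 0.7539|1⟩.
0.657|0⟩ - 0.7539|1⟩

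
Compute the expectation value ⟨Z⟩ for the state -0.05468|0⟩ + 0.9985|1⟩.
-0.994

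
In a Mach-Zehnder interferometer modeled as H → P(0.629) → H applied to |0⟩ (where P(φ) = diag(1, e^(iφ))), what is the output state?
(0.9043 + 0.2942i)|0⟩ + (0.09569 - 0.2942i)|1⟩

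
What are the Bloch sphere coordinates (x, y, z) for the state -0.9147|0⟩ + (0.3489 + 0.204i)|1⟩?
(-0.6383, -0.3732, 0.6733)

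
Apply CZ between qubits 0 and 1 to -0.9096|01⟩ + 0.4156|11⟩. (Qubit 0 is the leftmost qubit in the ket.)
-0.9096|01⟩ - 0.4156|11⟩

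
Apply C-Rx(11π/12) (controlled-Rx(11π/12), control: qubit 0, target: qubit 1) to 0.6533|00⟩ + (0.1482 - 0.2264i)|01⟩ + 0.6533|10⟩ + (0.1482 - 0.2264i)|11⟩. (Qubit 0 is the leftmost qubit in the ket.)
0.6533|00⟩ + (0.1482 - 0.2264i)|01⟩ + (-0.1392 - 0.1469i)|10⟩ + (0.01934 - 0.6773i)|11⟩

C-Rx(11π/12) leaves the control-|0⟩ kets |00⟩, |01⟩ unchanged and applies Rx(11π/12) to qubit 1 on the control-|1⟩ pair (|10⟩, |11⟩).
Rx(11π/12) = [[cos(θ/2), −i·sin(θ/2)], [−i·sin(θ/2), cos(θ/2)]]; θ = 11π/12, cos(θ/2) ≈ 0.130526, sin(θ/2) ≈ 0.991445.
With a = amp(|10⟩) = 0.6533 and b = amp(|11⟩) = (0.1482 - 0.2264i):
new amp(|10⟩) = (0.130526)·a + (-0.991445i)·b = (-0.1392 - 0.1469i)
new amp(|11⟩) = (-0.991445i)·a + (0.130526)·b = (0.01934 - 0.6773i)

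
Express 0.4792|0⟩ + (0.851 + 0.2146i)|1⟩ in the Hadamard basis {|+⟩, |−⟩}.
(0.9406 + 0.1517i)|+⟩ + (-0.2629 - 0.1517i)|−⟩

With |ψ⟩ = α|0⟩ + β|1⟩, the Hadamard-basis coefficients are ⟨+|ψ⟩ = (α + β)/√2 and ⟨−|ψ⟩ = (α − β)/√2.
Here α = 0.4792, β = (0.851 + 0.2146i): (α + β)/√2 = (0.9406 + 0.1517i), (α − β)/√2 = (-0.2629 - 0.1517i).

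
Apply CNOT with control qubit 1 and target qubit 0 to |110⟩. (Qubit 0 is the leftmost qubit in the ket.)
|010⟩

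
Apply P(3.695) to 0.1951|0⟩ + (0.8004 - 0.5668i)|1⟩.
0.1951|0⟩ + (-0.9788 + 0.06152i)|1⟩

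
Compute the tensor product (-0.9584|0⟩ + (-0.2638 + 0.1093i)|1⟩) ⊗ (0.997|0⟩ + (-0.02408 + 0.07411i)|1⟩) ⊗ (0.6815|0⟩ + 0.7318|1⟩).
-0.6512|000⟩ - 0.6993|001⟩ + (0.01573 - 0.0484i)|010⟩ + (0.01689 - 0.05198i)|011⟩ + (-0.1792 + 0.07426i)|100⟩ + (-0.1925 + 0.07975i)|101⟩ + (-0.001191 - 0.01512i)|110⟩ + (-0.001279 - 0.01623i)|111⟩

amp(|b₁b₂…⟩) = product of the factor amplitudes for bits b₁, b₂, …; only kets whose every factor amplitude is nonzero survive.
|000⟩: (-0.9584)(0.997)(0.6815) = -0.6512
|001⟩: (-0.9584)(0.997)(0.7318) = -0.6993
|010⟩: (-0.9584)(-0.02408 + 0.07411i)(0.6815) = (0.01573 - 0.0484i)
|011⟩: (-0.9584)(-0.02408 + 0.07411i)(0.7318) = (0.01689 - 0.05198i)
|100⟩: (-0.2638 + 0.1093i)(0.997)(0.6815) = (-0.1792 + 0.07426i)
|101⟩: (-0.2638 + 0.1093i)(0.997)(0.7318) = (-0.1925 + 0.07975i)
|110⟩: (-0.2638 + 0.1093i)(-0.02408 + 0.07411i)(0.6815) = (-0.001191 - 0.01512i)
|111⟩: (-0.2638 + 0.1093i)(-0.02408 + 0.07411i)(0.7318) = (-0.001279 - 0.01623i)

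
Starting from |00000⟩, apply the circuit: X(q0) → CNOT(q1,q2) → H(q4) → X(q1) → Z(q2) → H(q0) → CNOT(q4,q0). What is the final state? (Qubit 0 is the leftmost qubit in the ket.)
1/2|01000⟩ - 1/2|01001⟩ - 1/2|11000⟩ + 1/2|11001⟩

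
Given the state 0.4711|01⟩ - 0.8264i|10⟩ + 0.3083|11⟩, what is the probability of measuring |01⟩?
0.2219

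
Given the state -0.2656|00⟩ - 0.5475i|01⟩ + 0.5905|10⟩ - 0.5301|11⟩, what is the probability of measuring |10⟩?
0.3487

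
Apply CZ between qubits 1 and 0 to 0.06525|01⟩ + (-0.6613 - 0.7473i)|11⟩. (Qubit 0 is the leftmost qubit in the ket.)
0.06525|01⟩ + (0.6613 + 0.7473i)|11⟩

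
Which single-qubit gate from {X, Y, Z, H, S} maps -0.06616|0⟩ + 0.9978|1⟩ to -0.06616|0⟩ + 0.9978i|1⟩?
S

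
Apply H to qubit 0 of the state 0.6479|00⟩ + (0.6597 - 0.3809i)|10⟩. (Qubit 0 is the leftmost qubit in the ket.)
(0.9246 - 0.2693i)|00⟩ + (-0.008344 + 0.2693i)|10⟩

H on qubit 0 mixes each pair of kets that differ only in qubit 0: amplitudes (a, b) of (|…0…⟩, |…1…⟩) become ((a + b)/√2, (a − b)/√2). Kets absent from the input have amplitude 0.
(|00⟩, |10⟩): (a, b) = (0.6479, (0.6597 - 0.3809i)) → ((0.9246 - 0.2693i), (-0.008344 + 0.2693i))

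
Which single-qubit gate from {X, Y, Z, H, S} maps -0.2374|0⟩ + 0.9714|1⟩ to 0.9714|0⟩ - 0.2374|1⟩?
X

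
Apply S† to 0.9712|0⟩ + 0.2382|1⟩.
0.9712|0⟩ - 0.2382i|1⟩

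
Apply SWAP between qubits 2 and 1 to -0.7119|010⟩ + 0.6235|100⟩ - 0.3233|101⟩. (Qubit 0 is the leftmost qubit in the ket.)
-0.7119|001⟩ + 0.6235|100⟩ - 0.3233|110⟩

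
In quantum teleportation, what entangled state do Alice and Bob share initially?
Bell state |Φ+⟩ = (|00⟩ + |11⟩)/√2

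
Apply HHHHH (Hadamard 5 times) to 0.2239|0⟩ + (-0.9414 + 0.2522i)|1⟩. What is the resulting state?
(-0.5073 + 0.1783i)|0⟩ + (0.824 - 0.1783i)|1⟩

H² = I, so H^5 = H: a single Hadamard. With (a, b) = (0.2239, (-0.9414 + 0.2522i)), H gives ((a + b)/√2, (a − b)/√2) = ((-0.5073 + 0.1783i), (0.824 - 0.1783i)).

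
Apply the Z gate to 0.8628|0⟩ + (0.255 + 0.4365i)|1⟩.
0.8628|0⟩ + (-0.255 - 0.4365i)|1⟩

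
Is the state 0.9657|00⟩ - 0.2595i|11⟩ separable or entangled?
Entangled

Writing the state as a|00⟩ + b|01⟩ + c|10⟩ + d|11⟩, it is a product state iff ad − bc = 0.
Here (a, b, c, d) = (0.9657, 0, 0, -0.2595i): ad − bc = (0.9657)(-0.2595i) − (0)(0) = -0.2506i ≠ 0, so the state is entangled.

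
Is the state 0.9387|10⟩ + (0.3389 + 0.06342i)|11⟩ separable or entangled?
Separable

Writing the state as a|00⟩ + b|01⟩ + c|10⟩ + d|11⟩, it is a product state iff ad − bc = 0.
Here (a, b, c, d) = (0, 0, 0.9387, (0.3389 + 0.06342i)): ad − bc = (0)(0.3389 + 0.06342i) − (0)(0.9387) = 0, so the state is separable.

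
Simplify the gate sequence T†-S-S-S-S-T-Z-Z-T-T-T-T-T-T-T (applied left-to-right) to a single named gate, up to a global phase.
T†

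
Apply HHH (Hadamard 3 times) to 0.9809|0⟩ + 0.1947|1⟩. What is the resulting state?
0.8313|0⟩ + 0.5559|1⟩

H² = I, so H^3 = H: a single Hadamard. With (a, b) = (0.9809, 0.1947), H gives ((a + b)/√2, (a − b)/√2) = (0.8313, 0.5559).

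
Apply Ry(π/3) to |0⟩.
0.866|0⟩ + 1/2|1⟩

Ry(π/3) = [[cos(θ/2), −sin(θ/2)], [sin(θ/2), cos(θ/2)]]; θ = π/3, cos(θ/2) ≈ 0.866025, sin(θ/2) ≈ 0.5.
With a = amp(|0⟩) = 1 and b = amp(|1⟩) = 0:
new amp(|0⟩) = (0.866025)·a + (-0.5)·b = 0.866
new amp(|1⟩) = (0.5)·a + (0.866025)·b = 1/2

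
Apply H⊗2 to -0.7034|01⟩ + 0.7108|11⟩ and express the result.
0.0037|00⟩ - 0.0037|01⟩ - 0.7071|10⟩ + 0.7071|11⟩

H⊗2 gives amp(|y⟩) = (1/2) Σ_x (−1)^(x·y) amp(|x⟩), where x·y is the number of positions in which both x and y have a 1.
|00⟩: (-0.7034 + 0.7108)/2 = 0.0037
|01⟩: (0.7034 - 0.7108)/2 = -0.0037
|10⟩: (-0.7034 - 0.7108)/2 = -0.7071
|11⟩: (0.7034 + 0.7108)/2 = 0.7071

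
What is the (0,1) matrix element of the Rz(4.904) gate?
0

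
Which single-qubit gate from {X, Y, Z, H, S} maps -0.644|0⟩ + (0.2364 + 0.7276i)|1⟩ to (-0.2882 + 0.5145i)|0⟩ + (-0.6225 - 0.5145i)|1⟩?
H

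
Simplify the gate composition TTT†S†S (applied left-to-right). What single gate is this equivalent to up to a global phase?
T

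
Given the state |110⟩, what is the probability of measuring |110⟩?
1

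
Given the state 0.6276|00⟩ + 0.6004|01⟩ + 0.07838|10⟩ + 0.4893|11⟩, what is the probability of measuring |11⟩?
0.2394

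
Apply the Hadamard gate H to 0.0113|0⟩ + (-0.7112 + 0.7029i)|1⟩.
(-0.4949 + 0.497i)|0⟩ + (0.5109 - 0.497i)|1⟩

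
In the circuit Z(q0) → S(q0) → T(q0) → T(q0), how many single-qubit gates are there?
4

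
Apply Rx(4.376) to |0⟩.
-0.5788|0⟩ - 0.8155i|1⟩

Rx(4.376) = [[cos(θ/2), −i·sin(θ/2)], [−i·sin(θ/2), cos(θ/2)]]; θ = 4.376, cos(θ/2) ≈ -0.578757, sin(θ/2) ≈ 0.8155.
With a = amp(|0⟩) = 1 and b = amp(|1⟩) = 0:
new amp(|0⟩) = (-0.578757)·a + (-0.8155i)·b = -0.5788
new amp(|1⟩) = (-0.8155i)·a + (-0.578757)·b = -0.8155i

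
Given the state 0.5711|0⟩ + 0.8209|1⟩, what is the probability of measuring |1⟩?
0.6739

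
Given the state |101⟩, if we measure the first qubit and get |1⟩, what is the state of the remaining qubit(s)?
|01⟩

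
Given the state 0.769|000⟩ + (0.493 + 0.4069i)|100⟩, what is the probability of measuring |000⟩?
0.5914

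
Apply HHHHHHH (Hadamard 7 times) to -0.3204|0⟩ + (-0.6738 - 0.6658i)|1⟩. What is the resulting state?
(-0.703 - 0.4708i)|0⟩ + (0.2499 + 0.4708i)|1⟩

H² = I, so H^7 = H: a single Hadamard. With (a, b) = (-0.3204, (-0.6738 - 0.6658i)), H gives ((a + b)/√2, (a − b)/√2) = ((-0.703 - 0.4708i), (0.2499 + 0.4708i)).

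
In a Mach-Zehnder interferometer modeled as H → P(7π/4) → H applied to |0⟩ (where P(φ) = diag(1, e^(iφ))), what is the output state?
(0.8536 - (1/√8)i)|0⟩ + (0.1464 + (1/√8)i)|1⟩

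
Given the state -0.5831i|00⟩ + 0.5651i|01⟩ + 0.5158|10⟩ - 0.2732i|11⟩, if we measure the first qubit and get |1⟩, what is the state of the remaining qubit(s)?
0.8837|0⟩ - 0.4681i|1⟩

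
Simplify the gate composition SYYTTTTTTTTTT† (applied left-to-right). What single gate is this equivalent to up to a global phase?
S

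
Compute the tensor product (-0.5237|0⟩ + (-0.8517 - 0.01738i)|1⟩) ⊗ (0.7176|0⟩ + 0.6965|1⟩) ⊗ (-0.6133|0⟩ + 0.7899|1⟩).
0.2305|000⟩ - 0.2969|001⟩ + 0.2237|010⟩ - 0.2881|011⟩ + (0.3748 + 0.007649i)|100⟩ + (-0.4828 - 0.009852i)|101⟩ + (0.3638 + 0.007424i)|110⟩ + (-0.4686 - 0.009562i)|111⟩

amp(|b₁b₂…⟩) = product of the factor amplitudes for bits b₁, b₂, …; only kets whose every factor amplitude is nonzero survive.
|000⟩: (-0.5237)(0.7176)(-0.6133) = 0.2305
|001⟩: (-0.5237)(0.7176)(0.7899) = -0.2969
|010⟩: (-0.5237)(0.6965)(-0.6133) = 0.2237
|011⟩: (-0.5237)(0.6965)(0.7899) = -0.2881
|100⟩: (-0.8517 - 0.01738i)(0.7176)(-0.6133) = (0.3748 + 0.007649i)
|101⟩: (-0.8517 - 0.01738i)(0.7176)(0.7899) = (-0.4828 - 0.009852i)
|110⟩: (-0.8517 - 0.01738i)(0.6965)(-0.6133) = (0.3638 + 0.007424i)
|111⟩: (-0.8517 - 0.01738i)(0.6965)(0.7899) = (-0.4686 - 0.009562i)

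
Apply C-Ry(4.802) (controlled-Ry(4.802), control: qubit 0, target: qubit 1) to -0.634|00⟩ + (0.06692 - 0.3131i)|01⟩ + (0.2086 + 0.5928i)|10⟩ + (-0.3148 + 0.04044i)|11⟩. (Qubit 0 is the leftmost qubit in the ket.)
-0.634|00⟩ + (0.06692 - 0.3131i)|01⟩ + (0.05844 - 0.4648i)|10⟩ + (0.3731 + 0.3701i)|11⟩

C-Ry(4.802) leaves the control-|0⟩ kets |00⟩, |01⟩ unchanged and applies Ry(4.802) to qubit 1 on the control-|1⟩ pair (|10⟩, |11⟩).
Ry(4.802) = [[cos(θ/2), −sin(θ/2)], [sin(θ/2), cos(θ/2)]]; θ = 4.802, cos(θ/2) ≈ -0.738069, sin(θ/2) ≈ 0.674725.
With a = amp(|10⟩) = (0.2086 + 0.5928i) and b = amp(|11⟩) = (-0.3148 + 0.04044i):
new amp(|10⟩) = (-0.738069)·a + (-0.674725)·b = (0.05844 - 0.4648i)
new amp(|11⟩) = (0.674725)·a + (-0.738069)·b = (0.3731 + 0.3701i)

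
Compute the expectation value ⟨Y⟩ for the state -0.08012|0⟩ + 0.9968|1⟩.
0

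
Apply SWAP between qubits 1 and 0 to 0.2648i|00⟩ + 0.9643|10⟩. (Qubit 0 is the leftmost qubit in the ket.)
0.2648i|00⟩ + 0.9643|01⟩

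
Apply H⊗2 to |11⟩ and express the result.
1/2|00⟩ - 1/2|01⟩ - 1/2|10⟩ + 1/2|11⟩

H⊗2 gives amp(|y⟩) = (1/2) Σ_x (−1)^(x·y) amp(|x⟩), where x·y is the number of positions in which both x and y have a 1.
|00⟩: (1)/2 = 1/2
|01⟩: (-1)/2 = -1/2
|10⟩: (-1)/2 = -1/2
|11⟩: (1)/2 = 1/2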